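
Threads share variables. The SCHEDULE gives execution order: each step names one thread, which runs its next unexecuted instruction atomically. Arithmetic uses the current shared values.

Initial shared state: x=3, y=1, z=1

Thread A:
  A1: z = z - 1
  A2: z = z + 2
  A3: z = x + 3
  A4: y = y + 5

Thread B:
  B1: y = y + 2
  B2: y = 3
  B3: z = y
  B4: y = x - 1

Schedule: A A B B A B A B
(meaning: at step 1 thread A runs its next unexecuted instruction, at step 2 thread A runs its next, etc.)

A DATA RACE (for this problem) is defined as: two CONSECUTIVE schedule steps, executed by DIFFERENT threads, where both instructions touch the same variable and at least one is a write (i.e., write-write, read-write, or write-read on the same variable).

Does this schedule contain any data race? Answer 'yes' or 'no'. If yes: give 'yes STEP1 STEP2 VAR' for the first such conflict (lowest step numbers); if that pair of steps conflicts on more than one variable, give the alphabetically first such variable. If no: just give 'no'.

Steps 1,2: same thread (A). No race.
Steps 2,3: A(r=z,w=z) vs B(r=y,w=y). No conflict.
Steps 3,4: same thread (B). No race.
Steps 4,5: B(r=-,w=y) vs A(r=x,w=z). No conflict.
Steps 5,6: A(z = x + 3) vs B(z = y). RACE on z (W-W).
Steps 6,7: B(z = y) vs A(y = y + 5). RACE on y (R-W).
Steps 7,8: A(y = y + 5) vs B(y = x - 1). RACE on y (W-W).
First conflict at steps 5,6.

Answer: yes 5 6 z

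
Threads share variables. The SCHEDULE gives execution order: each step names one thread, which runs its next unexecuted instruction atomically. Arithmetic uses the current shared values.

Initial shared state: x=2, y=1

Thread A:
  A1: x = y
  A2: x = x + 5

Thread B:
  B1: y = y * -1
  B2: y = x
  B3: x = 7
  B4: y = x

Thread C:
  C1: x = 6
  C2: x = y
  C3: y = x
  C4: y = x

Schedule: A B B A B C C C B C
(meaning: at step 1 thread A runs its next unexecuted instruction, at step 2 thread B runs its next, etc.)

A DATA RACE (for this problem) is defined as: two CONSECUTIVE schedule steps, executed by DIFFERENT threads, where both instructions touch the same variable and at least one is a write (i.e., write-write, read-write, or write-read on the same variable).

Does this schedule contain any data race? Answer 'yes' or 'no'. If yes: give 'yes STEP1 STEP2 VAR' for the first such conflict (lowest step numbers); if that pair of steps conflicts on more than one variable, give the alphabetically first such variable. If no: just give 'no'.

Answer: yes 1 2 y

Derivation:
Steps 1,2: A(x = y) vs B(y = y * -1). RACE on y (R-W).
Steps 2,3: same thread (B). No race.
Steps 3,4: B(y = x) vs A(x = x + 5). RACE on x (R-W).
Steps 4,5: A(x = x + 5) vs B(x = 7). RACE on x (W-W).
Steps 5,6: B(x = 7) vs C(x = 6). RACE on x (W-W).
Steps 6,7: same thread (C). No race.
Steps 7,8: same thread (C). No race.
Steps 8,9: C(y = x) vs B(y = x). RACE on y (W-W).
Steps 9,10: B(y = x) vs C(y = x). RACE on y (W-W).
First conflict at steps 1,2.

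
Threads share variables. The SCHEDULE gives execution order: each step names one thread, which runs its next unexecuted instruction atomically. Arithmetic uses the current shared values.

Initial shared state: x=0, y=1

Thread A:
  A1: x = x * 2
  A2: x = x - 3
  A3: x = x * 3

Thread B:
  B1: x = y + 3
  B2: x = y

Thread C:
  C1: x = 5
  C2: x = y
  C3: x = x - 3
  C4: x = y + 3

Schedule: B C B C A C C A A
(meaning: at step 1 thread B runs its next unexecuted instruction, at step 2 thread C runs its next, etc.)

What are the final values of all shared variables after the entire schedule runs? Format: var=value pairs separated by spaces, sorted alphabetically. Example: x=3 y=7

Answer: x=3 y=1

Derivation:
Step 1: thread B executes B1 (x = y + 3). Shared: x=4 y=1. PCs: A@0 B@1 C@0
Step 2: thread C executes C1 (x = 5). Shared: x=5 y=1. PCs: A@0 B@1 C@1
Step 3: thread B executes B2 (x = y). Shared: x=1 y=1. PCs: A@0 B@2 C@1
Step 4: thread C executes C2 (x = y). Shared: x=1 y=1. PCs: A@0 B@2 C@2
Step 5: thread A executes A1 (x = x * 2). Shared: x=2 y=1. PCs: A@1 B@2 C@2
Step 6: thread C executes C3 (x = x - 3). Shared: x=-1 y=1. PCs: A@1 B@2 C@3
Step 7: thread C executes C4 (x = y + 3). Shared: x=4 y=1. PCs: A@1 B@2 C@4
Step 8: thread A executes A2 (x = x - 3). Shared: x=1 y=1. PCs: A@2 B@2 C@4
Step 9: thread A executes A3 (x = x * 3). Shared: x=3 y=1. PCs: A@3 B@2 C@4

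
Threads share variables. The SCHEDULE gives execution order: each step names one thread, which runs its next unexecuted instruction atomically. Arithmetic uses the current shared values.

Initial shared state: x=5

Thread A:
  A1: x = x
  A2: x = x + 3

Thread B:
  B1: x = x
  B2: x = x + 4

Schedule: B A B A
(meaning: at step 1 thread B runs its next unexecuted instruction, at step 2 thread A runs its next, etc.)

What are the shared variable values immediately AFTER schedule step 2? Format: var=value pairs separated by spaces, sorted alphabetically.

Answer: x=5

Derivation:
Step 1: thread B executes B1 (x = x). Shared: x=5. PCs: A@0 B@1
Step 2: thread A executes A1 (x = x). Shared: x=5. PCs: A@1 B@1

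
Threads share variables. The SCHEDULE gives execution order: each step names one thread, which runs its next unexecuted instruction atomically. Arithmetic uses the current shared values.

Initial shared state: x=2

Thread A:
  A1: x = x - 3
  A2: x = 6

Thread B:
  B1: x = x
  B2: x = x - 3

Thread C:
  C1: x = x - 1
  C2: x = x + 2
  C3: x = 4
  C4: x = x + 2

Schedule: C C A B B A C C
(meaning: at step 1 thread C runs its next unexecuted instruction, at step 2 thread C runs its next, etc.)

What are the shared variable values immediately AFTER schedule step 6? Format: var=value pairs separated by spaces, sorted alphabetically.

Answer: x=6

Derivation:
Step 1: thread C executes C1 (x = x - 1). Shared: x=1. PCs: A@0 B@0 C@1
Step 2: thread C executes C2 (x = x + 2). Shared: x=3. PCs: A@0 B@0 C@2
Step 3: thread A executes A1 (x = x - 3). Shared: x=0. PCs: A@1 B@0 C@2
Step 4: thread B executes B1 (x = x). Shared: x=0. PCs: A@1 B@1 C@2
Step 5: thread B executes B2 (x = x - 3). Shared: x=-3. PCs: A@1 B@2 C@2
Step 6: thread A executes A2 (x = 6). Shared: x=6. PCs: A@2 B@2 C@2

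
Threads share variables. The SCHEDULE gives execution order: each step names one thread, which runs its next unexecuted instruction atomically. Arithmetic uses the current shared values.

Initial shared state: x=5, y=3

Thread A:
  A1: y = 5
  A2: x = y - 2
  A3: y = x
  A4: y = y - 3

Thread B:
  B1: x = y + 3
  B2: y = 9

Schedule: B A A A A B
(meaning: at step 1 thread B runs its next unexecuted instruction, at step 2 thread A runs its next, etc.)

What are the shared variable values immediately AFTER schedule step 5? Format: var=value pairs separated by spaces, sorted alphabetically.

Step 1: thread B executes B1 (x = y + 3). Shared: x=6 y=3. PCs: A@0 B@1
Step 2: thread A executes A1 (y = 5). Shared: x=6 y=5. PCs: A@1 B@1
Step 3: thread A executes A2 (x = y - 2). Shared: x=3 y=5. PCs: A@2 B@1
Step 4: thread A executes A3 (y = x). Shared: x=3 y=3. PCs: A@3 B@1
Step 5: thread A executes A4 (y = y - 3). Shared: x=3 y=0. PCs: A@4 B@1

Answer: x=3 y=0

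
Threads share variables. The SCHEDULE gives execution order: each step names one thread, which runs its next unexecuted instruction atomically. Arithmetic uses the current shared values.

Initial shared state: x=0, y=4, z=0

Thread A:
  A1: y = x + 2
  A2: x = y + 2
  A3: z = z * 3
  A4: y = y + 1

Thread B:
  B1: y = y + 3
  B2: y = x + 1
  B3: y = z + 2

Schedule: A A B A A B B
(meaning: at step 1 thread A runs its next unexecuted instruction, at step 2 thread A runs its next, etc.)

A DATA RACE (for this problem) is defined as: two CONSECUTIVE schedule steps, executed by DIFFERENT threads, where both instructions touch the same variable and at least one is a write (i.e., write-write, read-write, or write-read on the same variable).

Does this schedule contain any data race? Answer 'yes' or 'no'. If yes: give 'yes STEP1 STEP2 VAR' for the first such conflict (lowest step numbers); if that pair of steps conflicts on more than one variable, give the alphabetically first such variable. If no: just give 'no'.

Steps 1,2: same thread (A). No race.
Steps 2,3: A(x = y + 2) vs B(y = y + 3). RACE on y (R-W).
Steps 3,4: B(r=y,w=y) vs A(r=z,w=z). No conflict.
Steps 4,5: same thread (A). No race.
Steps 5,6: A(y = y + 1) vs B(y = x + 1). RACE on y (W-W).
Steps 6,7: same thread (B). No race.
First conflict at steps 2,3.

Answer: yes 2 3 y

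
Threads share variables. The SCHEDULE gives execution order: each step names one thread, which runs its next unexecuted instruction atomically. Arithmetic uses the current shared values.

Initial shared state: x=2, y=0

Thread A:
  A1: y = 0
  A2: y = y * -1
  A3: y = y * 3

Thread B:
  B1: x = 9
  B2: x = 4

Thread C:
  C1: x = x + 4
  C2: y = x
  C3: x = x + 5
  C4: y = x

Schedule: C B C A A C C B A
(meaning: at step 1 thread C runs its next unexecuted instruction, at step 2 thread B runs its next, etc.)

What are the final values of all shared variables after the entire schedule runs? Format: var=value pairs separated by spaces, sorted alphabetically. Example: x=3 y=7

Answer: x=4 y=42

Derivation:
Step 1: thread C executes C1 (x = x + 4). Shared: x=6 y=0. PCs: A@0 B@0 C@1
Step 2: thread B executes B1 (x = 9). Shared: x=9 y=0. PCs: A@0 B@1 C@1
Step 3: thread C executes C2 (y = x). Shared: x=9 y=9. PCs: A@0 B@1 C@2
Step 4: thread A executes A1 (y = 0). Shared: x=9 y=0. PCs: A@1 B@1 C@2
Step 5: thread A executes A2 (y = y * -1). Shared: x=9 y=0. PCs: A@2 B@1 C@2
Step 6: thread C executes C3 (x = x + 5). Shared: x=14 y=0. PCs: A@2 B@1 C@3
Step 7: thread C executes C4 (y = x). Shared: x=14 y=14. PCs: A@2 B@1 C@4
Step 8: thread B executes B2 (x = 4). Shared: x=4 y=14. PCs: A@2 B@2 C@4
Step 9: thread A executes A3 (y = y * 3). Shared: x=4 y=42. PCs: A@3 B@2 C@4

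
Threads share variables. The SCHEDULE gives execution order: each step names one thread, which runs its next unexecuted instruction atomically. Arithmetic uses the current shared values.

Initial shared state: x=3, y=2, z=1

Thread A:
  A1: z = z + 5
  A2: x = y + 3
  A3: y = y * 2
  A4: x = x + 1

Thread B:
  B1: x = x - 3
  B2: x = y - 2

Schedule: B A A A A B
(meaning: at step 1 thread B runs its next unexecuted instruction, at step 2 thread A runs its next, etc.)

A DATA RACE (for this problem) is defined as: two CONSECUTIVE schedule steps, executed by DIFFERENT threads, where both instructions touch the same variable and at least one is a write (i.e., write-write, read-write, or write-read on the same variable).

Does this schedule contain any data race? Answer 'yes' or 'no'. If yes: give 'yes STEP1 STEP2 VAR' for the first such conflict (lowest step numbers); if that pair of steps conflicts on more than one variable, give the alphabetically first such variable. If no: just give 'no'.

Steps 1,2: B(r=x,w=x) vs A(r=z,w=z). No conflict.
Steps 2,3: same thread (A). No race.
Steps 3,4: same thread (A). No race.
Steps 4,5: same thread (A). No race.
Steps 5,6: A(x = x + 1) vs B(x = y - 2). RACE on x (W-W).
First conflict at steps 5,6.

Answer: yes 5 6 x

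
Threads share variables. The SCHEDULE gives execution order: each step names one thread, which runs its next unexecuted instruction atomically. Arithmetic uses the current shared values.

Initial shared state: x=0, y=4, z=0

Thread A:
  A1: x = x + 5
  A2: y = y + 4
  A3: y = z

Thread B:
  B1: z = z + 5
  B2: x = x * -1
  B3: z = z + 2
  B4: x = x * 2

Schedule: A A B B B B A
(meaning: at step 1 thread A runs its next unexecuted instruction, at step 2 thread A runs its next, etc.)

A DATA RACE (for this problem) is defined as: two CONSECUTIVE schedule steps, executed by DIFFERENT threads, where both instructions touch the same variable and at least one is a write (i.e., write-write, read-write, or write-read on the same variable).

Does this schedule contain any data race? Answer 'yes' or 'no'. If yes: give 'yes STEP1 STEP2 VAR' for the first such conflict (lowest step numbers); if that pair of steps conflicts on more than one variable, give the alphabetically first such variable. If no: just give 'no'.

Steps 1,2: same thread (A). No race.
Steps 2,3: A(r=y,w=y) vs B(r=z,w=z). No conflict.
Steps 3,4: same thread (B). No race.
Steps 4,5: same thread (B). No race.
Steps 5,6: same thread (B). No race.
Steps 6,7: B(r=x,w=x) vs A(r=z,w=y). No conflict.

Answer: no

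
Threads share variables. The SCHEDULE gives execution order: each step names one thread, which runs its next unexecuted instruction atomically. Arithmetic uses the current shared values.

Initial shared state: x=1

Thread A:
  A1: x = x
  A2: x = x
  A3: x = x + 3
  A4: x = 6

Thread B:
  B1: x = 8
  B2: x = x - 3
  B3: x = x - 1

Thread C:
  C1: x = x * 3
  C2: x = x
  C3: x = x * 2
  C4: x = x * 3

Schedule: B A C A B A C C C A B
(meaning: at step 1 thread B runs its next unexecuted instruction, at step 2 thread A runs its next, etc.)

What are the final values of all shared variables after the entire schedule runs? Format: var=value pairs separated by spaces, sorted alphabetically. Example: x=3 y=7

Answer: x=5

Derivation:
Step 1: thread B executes B1 (x = 8). Shared: x=8. PCs: A@0 B@1 C@0
Step 2: thread A executes A1 (x = x). Shared: x=8. PCs: A@1 B@1 C@0
Step 3: thread C executes C1 (x = x * 3). Shared: x=24. PCs: A@1 B@1 C@1
Step 4: thread A executes A2 (x = x). Shared: x=24. PCs: A@2 B@1 C@1
Step 5: thread B executes B2 (x = x - 3). Shared: x=21. PCs: A@2 B@2 C@1
Step 6: thread A executes A3 (x = x + 3). Shared: x=24. PCs: A@3 B@2 C@1
Step 7: thread C executes C2 (x = x). Shared: x=24. PCs: A@3 B@2 C@2
Step 8: thread C executes C3 (x = x * 2). Shared: x=48. PCs: A@3 B@2 C@3
Step 9: thread C executes C4 (x = x * 3). Shared: x=144. PCs: A@3 B@2 C@4
Step 10: thread A executes A4 (x = 6). Shared: x=6. PCs: A@4 B@2 C@4
Step 11: thread B executes B3 (x = x - 1). Shared: x=5. PCs: A@4 B@3 C@4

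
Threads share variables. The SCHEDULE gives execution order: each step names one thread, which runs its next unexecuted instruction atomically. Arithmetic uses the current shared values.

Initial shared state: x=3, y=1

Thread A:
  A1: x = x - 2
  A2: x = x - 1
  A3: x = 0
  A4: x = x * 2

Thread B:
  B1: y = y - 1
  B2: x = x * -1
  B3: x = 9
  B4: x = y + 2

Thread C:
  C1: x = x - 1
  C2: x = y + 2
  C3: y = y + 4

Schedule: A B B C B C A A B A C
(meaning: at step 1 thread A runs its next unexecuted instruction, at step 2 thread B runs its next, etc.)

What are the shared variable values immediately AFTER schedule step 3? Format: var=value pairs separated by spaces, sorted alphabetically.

Answer: x=-1 y=0

Derivation:
Step 1: thread A executes A1 (x = x - 2). Shared: x=1 y=1. PCs: A@1 B@0 C@0
Step 2: thread B executes B1 (y = y - 1). Shared: x=1 y=0. PCs: A@1 B@1 C@0
Step 3: thread B executes B2 (x = x * -1). Shared: x=-1 y=0. PCs: A@1 B@2 C@0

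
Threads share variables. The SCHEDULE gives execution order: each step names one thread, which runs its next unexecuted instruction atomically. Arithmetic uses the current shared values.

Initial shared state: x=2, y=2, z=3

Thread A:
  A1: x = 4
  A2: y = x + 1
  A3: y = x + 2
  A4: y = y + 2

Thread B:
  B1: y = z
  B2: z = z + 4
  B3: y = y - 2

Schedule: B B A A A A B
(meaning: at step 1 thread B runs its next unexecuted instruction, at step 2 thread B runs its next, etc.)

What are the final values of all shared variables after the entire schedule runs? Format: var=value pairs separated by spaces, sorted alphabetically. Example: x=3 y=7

Answer: x=4 y=6 z=7

Derivation:
Step 1: thread B executes B1 (y = z). Shared: x=2 y=3 z=3. PCs: A@0 B@1
Step 2: thread B executes B2 (z = z + 4). Shared: x=2 y=3 z=7. PCs: A@0 B@2
Step 3: thread A executes A1 (x = 4). Shared: x=4 y=3 z=7. PCs: A@1 B@2
Step 4: thread A executes A2 (y = x + 1). Shared: x=4 y=5 z=7. PCs: A@2 B@2
Step 5: thread A executes A3 (y = x + 2). Shared: x=4 y=6 z=7. PCs: A@3 B@2
Step 6: thread A executes A4 (y = y + 2). Shared: x=4 y=8 z=7. PCs: A@4 B@2
Step 7: thread B executes B3 (y = y - 2). Shared: x=4 y=6 z=7. PCs: A@4 B@3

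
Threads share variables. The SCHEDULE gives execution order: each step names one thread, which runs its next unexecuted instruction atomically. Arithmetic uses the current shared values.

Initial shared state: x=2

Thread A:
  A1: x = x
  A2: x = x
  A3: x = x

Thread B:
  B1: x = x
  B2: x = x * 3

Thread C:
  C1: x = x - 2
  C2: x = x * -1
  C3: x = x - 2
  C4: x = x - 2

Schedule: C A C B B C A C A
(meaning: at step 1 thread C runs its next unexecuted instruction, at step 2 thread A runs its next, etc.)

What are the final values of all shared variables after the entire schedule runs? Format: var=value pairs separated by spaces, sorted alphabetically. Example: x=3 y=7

Answer: x=-4

Derivation:
Step 1: thread C executes C1 (x = x - 2). Shared: x=0. PCs: A@0 B@0 C@1
Step 2: thread A executes A1 (x = x). Shared: x=0. PCs: A@1 B@0 C@1
Step 3: thread C executes C2 (x = x * -1). Shared: x=0. PCs: A@1 B@0 C@2
Step 4: thread B executes B1 (x = x). Shared: x=0. PCs: A@1 B@1 C@2
Step 5: thread B executes B2 (x = x * 3). Shared: x=0. PCs: A@1 B@2 C@2
Step 6: thread C executes C3 (x = x - 2). Shared: x=-2. PCs: A@1 B@2 C@3
Step 7: thread A executes A2 (x = x). Shared: x=-2. PCs: A@2 B@2 C@3
Step 8: thread C executes C4 (x = x - 2). Shared: x=-4. PCs: A@2 B@2 C@4
Step 9: thread A executes A3 (x = x). Shared: x=-4. PCs: A@3 B@2 C@4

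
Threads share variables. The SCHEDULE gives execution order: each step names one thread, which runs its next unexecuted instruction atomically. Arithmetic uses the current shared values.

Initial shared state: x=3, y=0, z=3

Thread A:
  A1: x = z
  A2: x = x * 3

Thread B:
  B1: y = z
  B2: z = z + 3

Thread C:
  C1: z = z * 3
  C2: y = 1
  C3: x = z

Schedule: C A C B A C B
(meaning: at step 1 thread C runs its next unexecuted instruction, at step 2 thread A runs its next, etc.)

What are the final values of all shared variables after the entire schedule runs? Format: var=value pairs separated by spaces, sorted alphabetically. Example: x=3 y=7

Answer: x=9 y=9 z=12

Derivation:
Step 1: thread C executes C1 (z = z * 3). Shared: x=3 y=0 z=9. PCs: A@0 B@0 C@1
Step 2: thread A executes A1 (x = z). Shared: x=9 y=0 z=9. PCs: A@1 B@0 C@1
Step 3: thread C executes C2 (y = 1). Shared: x=9 y=1 z=9. PCs: A@1 B@0 C@2
Step 4: thread B executes B1 (y = z). Shared: x=9 y=9 z=9. PCs: A@1 B@1 C@2
Step 5: thread A executes A2 (x = x * 3). Shared: x=27 y=9 z=9. PCs: A@2 B@1 C@2
Step 6: thread C executes C3 (x = z). Shared: x=9 y=9 z=9. PCs: A@2 B@1 C@3
Step 7: thread B executes B2 (z = z + 3). Shared: x=9 y=9 z=12. PCs: A@2 B@2 C@3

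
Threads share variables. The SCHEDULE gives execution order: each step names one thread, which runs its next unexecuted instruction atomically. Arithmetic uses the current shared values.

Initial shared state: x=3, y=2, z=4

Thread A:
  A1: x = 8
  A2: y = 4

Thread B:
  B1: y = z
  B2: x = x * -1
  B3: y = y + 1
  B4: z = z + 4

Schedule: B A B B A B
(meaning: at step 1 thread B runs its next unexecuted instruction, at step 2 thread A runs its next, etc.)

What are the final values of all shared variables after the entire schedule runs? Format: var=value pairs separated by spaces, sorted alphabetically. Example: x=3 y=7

Answer: x=-8 y=4 z=8

Derivation:
Step 1: thread B executes B1 (y = z). Shared: x=3 y=4 z=4. PCs: A@0 B@1
Step 2: thread A executes A1 (x = 8). Shared: x=8 y=4 z=4. PCs: A@1 B@1
Step 3: thread B executes B2 (x = x * -1). Shared: x=-8 y=4 z=4. PCs: A@1 B@2
Step 4: thread B executes B3 (y = y + 1). Shared: x=-8 y=5 z=4. PCs: A@1 B@3
Step 5: thread A executes A2 (y = 4). Shared: x=-8 y=4 z=4. PCs: A@2 B@3
Step 6: thread B executes B4 (z = z + 4). Shared: x=-8 y=4 z=8. PCs: A@2 B@4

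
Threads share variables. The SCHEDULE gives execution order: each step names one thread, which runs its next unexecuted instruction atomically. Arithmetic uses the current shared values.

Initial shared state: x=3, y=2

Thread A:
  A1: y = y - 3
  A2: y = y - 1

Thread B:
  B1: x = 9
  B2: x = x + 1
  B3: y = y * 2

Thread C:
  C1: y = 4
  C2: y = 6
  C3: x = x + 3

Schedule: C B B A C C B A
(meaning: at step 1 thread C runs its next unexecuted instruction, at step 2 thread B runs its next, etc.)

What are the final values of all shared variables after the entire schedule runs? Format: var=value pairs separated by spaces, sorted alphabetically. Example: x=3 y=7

Step 1: thread C executes C1 (y = 4). Shared: x=3 y=4. PCs: A@0 B@0 C@1
Step 2: thread B executes B1 (x = 9). Shared: x=9 y=4. PCs: A@0 B@1 C@1
Step 3: thread B executes B2 (x = x + 1). Shared: x=10 y=4. PCs: A@0 B@2 C@1
Step 4: thread A executes A1 (y = y - 3). Shared: x=10 y=1. PCs: A@1 B@2 C@1
Step 5: thread C executes C2 (y = 6). Shared: x=10 y=6. PCs: A@1 B@2 C@2
Step 6: thread C executes C3 (x = x + 3). Shared: x=13 y=6. PCs: A@1 B@2 C@3
Step 7: thread B executes B3 (y = y * 2). Shared: x=13 y=12. PCs: A@1 B@3 C@3
Step 8: thread A executes A2 (y = y - 1). Shared: x=13 y=11. PCs: A@2 B@3 C@3

Answer: x=13 y=11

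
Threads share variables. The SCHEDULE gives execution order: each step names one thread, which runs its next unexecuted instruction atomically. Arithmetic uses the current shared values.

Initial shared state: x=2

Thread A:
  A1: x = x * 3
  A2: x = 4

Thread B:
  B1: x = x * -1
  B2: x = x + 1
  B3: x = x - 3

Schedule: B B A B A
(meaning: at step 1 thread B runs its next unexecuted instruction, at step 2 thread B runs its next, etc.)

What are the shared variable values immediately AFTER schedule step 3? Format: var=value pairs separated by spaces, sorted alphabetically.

Answer: x=-3

Derivation:
Step 1: thread B executes B1 (x = x * -1). Shared: x=-2. PCs: A@0 B@1
Step 2: thread B executes B2 (x = x + 1). Shared: x=-1. PCs: A@0 B@2
Step 3: thread A executes A1 (x = x * 3). Shared: x=-3. PCs: A@1 B@2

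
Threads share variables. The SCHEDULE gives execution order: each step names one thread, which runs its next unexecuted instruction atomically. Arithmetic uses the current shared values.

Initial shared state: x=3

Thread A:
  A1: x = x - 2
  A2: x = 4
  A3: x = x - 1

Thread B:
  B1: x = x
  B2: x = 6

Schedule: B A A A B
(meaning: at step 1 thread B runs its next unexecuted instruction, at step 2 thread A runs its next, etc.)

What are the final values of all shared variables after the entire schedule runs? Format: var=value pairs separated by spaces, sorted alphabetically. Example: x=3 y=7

Answer: x=6

Derivation:
Step 1: thread B executes B1 (x = x). Shared: x=3. PCs: A@0 B@1
Step 2: thread A executes A1 (x = x - 2). Shared: x=1. PCs: A@1 B@1
Step 3: thread A executes A2 (x = 4). Shared: x=4. PCs: A@2 B@1
Step 4: thread A executes A3 (x = x - 1). Shared: x=3. PCs: A@3 B@1
Step 5: thread B executes B2 (x = 6). Shared: x=6. PCs: A@3 B@2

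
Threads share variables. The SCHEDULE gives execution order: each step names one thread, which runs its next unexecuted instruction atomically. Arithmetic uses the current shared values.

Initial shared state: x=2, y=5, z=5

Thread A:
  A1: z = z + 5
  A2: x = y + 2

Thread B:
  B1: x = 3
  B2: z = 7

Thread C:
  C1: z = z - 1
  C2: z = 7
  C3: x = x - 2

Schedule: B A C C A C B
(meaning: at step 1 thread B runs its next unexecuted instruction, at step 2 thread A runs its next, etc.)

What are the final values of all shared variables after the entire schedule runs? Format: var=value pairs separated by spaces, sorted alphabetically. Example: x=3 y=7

Answer: x=5 y=5 z=7

Derivation:
Step 1: thread B executes B1 (x = 3). Shared: x=3 y=5 z=5. PCs: A@0 B@1 C@0
Step 2: thread A executes A1 (z = z + 5). Shared: x=3 y=5 z=10. PCs: A@1 B@1 C@0
Step 3: thread C executes C1 (z = z - 1). Shared: x=3 y=5 z=9. PCs: A@1 B@1 C@1
Step 4: thread C executes C2 (z = 7). Shared: x=3 y=5 z=7. PCs: A@1 B@1 C@2
Step 5: thread A executes A2 (x = y + 2). Shared: x=7 y=5 z=7. PCs: A@2 B@1 C@2
Step 6: thread C executes C3 (x = x - 2). Shared: x=5 y=5 z=7. PCs: A@2 B@1 C@3
Step 7: thread B executes B2 (z = 7). Shared: x=5 y=5 z=7. PCs: A@2 B@2 C@3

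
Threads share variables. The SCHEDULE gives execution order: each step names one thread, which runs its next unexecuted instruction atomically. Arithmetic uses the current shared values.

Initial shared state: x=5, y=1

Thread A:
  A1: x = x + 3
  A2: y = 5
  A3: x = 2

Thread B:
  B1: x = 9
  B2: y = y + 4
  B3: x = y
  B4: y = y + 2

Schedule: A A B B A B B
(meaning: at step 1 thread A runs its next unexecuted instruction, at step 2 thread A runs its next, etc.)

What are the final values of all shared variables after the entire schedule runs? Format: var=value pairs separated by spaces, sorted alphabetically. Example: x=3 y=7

Answer: x=9 y=11

Derivation:
Step 1: thread A executes A1 (x = x + 3). Shared: x=8 y=1. PCs: A@1 B@0
Step 2: thread A executes A2 (y = 5). Shared: x=8 y=5. PCs: A@2 B@0
Step 3: thread B executes B1 (x = 9). Shared: x=9 y=5. PCs: A@2 B@1
Step 4: thread B executes B2 (y = y + 4). Shared: x=9 y=9. PCs: A@2 B@2
Step 5: thread A executes A3 (x = 2). Shared: x=2 y=9. PCs: A@3 B@2
Step 6: thread B executes B3 (x = y). Shared: x=9 y=9. PCs: A@3 B@3
Step 7: thread B executes B4 (y = y + 2). Shared: x=9 y=11. PCs: A@3 B@4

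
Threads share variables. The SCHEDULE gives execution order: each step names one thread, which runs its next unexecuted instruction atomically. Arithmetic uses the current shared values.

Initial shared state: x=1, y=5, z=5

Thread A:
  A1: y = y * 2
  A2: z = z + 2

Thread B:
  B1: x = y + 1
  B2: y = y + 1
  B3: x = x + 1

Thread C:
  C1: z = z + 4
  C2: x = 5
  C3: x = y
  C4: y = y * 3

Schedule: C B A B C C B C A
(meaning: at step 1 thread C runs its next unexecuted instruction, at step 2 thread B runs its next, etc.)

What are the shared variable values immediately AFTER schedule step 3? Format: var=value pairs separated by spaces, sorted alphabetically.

Step 1: thread C executes C1 (z = z + 4). Shared: x=1 y=5 z=9. PCs: A@0 B@0 C@1
Step 2: thread B executes B1 (x = y + 1). Shared: x=6 y=5 z=9. PCs: A@0 B@1 C@1
Step 3: thread A executes A1 (y = y * 2). Shared: x=6 y=10 z=9. PCs: A@1 B@1 C@1

Answer: x=6 y=10 z=9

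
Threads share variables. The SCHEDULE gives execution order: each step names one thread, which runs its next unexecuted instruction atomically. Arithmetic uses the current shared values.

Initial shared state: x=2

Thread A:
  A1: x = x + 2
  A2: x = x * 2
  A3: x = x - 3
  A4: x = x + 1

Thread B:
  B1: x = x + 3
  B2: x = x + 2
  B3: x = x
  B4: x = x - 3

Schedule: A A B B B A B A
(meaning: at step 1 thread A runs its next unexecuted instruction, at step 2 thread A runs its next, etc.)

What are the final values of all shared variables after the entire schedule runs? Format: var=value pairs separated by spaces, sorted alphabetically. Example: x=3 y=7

Step 1: thread A executes A1 (x = x + 2). Shared: x=4. PCs: A@1 B@0
Step 2: thread A executes A2 (x = x * 2). Shared: x=8. PCs: A@2 B@0
Step 3: thread B executes B1 (x = x + 3). Shared: x=11. PCs: A@2 B@1
Step 4: thread B executes B2 (x = x + 2). Shared: x=13. PCs: A@2 B@2
Step 5: thread B executes B3 (x = x). Shared: x=13. PCs: A@2 B@3
Step 6: thread A executes A3 (x = x - 3). Shared: x=10. PCs: A@3 B@3
Step 7: thread B executes B4 (x = x - 3). Shared: x=7. PCs: A@3 B@4
Step 8: thread A executes A4 (x = x + 1). Shared: x=8. PCs: A@4 B@4

Answer: x=8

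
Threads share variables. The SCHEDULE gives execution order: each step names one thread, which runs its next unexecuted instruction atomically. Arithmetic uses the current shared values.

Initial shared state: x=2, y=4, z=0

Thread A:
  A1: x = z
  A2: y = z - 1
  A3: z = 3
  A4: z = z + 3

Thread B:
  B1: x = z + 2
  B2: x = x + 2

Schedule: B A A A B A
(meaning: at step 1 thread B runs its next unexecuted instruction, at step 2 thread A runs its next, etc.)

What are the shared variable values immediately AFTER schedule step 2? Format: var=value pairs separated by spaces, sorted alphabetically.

Answer: x=0 y=4 z=0

Derivation:
Step 1: thread B executes B1 (x = z + 2). Shared: x=2 y=4 z=0. PCs: A@0 B@1
Step 2: thread A executes A1 (x = z). Shared: x=0 y=4 z=0. PCs: A@1 B@1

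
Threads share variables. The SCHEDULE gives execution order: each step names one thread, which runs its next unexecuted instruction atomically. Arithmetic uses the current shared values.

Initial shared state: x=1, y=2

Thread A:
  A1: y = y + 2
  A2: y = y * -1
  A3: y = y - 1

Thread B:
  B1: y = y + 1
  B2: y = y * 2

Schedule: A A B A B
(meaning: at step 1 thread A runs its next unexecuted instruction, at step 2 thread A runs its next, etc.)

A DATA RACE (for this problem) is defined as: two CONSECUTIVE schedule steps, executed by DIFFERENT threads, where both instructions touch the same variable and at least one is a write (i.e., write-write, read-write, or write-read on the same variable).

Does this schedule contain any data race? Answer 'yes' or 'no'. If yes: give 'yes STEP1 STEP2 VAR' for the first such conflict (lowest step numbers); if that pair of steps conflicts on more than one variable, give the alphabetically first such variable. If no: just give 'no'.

Answer: yes 2 3 y

Derivation:
Steps 1,2: same thread (A). No race.
Steps 2,3: A(y = y * -1) vs B(y = y + 1). RACE on y (W-W).
Steps 3,4: B(y = y + 1) vs A(y = y - 1). RACE on y (W-W).
Steps 4,5: A(y = y - 1) vs B(y = y * 2). RACE on y (W-W).
First conflict at steps 2,3.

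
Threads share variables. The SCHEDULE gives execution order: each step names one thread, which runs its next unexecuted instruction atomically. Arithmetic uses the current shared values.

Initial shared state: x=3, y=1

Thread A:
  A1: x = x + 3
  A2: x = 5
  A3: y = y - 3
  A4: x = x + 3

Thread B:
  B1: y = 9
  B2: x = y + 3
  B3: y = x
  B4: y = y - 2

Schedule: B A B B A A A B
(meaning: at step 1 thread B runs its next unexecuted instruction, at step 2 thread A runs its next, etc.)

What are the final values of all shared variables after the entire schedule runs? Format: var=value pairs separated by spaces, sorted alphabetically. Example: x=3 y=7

Answer: x=8 y=7

Derivation:
Step 1: thread B executes B1 (y = 9). Shared: x=3 y=9. PCs: A@0 B@1
Step 2: thread A executes A1 (x = x + 3). Shared: x=6 y=9. PCs: A@1 B@1
Step 3: thread B executes B2 (x = y + 3). Shared: x=12 y=9. PCs: A@1 B@2
Step 4: thread B executes B3 (y = x). Shared: x=12 y=12. PCs: A@1 B@3
Step 5: thread A executes A2 (x = 5). Shared: x=5 y=12. PCs: A@2 B@3
Step 6: thread A executes A3 (y = y - 3). Shared: x=5 y=9. PCs: A@3 B@3
Step 7: thread A executes A4 (x = x + 3). Shared: x=8 y=9. PCs: A@4 B@3
Step 8: thread B executes B4 (y = y - 2). Shared: x=8 y=7. PCs: A@4 B@4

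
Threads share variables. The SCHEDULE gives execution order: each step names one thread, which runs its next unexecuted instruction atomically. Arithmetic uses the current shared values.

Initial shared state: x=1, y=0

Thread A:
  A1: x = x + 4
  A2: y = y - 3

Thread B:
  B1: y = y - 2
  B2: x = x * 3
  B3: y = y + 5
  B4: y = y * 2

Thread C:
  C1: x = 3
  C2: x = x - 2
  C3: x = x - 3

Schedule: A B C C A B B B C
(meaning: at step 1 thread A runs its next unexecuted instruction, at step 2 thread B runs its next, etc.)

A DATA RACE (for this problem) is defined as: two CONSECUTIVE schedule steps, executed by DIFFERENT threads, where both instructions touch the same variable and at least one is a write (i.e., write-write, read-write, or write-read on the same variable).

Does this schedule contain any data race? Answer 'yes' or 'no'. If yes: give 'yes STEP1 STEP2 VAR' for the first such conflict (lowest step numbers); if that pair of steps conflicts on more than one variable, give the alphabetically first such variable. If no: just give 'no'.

Answer: no

Derivation:
Steps 1,2: A(r=x,w=x) vs B(r=y,w=y). No conflict.
Steps 2,3: B(r=y,w=y) vs C(r=-,w=x). No conflict.
Steps 3,4: same thread (C). No race.
Steps 4,5: C(r=x,w=x) vs A(r=y,w=y). No conflict.
Steps 5,6: A(r=y,w=y) vs B(r=x,w=x). No conflict.
Steps 6,7: same thread (B). No race.
Steps 7,8: same thread (B). No race.
Steps 8,9: B(r=y,w=y) vs C(r=x,w=x). No conflict.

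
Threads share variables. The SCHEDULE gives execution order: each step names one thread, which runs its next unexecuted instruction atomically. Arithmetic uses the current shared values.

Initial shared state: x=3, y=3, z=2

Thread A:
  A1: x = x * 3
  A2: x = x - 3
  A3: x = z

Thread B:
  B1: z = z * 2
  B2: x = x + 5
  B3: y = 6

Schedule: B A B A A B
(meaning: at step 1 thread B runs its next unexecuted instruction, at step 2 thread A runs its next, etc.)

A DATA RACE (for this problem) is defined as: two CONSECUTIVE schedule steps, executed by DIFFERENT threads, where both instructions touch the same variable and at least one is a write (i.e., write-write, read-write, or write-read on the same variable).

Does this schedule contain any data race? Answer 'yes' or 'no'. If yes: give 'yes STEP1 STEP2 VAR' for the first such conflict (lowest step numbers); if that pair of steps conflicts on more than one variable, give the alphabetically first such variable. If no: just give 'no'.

Answer: yes 2 3 x

Derivation:
Steps 1,2: B(r=z,w=z) vs A(r=x,w=x). No conflict.
Steps 2,3: A(x = x * 3) vs B(x = x + 5). RACE on x (W-W).
Steps 3,4: B(x = x + 5) vs A(x = x - 3). RACE on x (W-W).
Steps 4,5: same thread (A). No race.
Steps 5,6: A(r=z,w=x) vs B(r=-,w=y). No conflict.
First conflict at steps 2,3.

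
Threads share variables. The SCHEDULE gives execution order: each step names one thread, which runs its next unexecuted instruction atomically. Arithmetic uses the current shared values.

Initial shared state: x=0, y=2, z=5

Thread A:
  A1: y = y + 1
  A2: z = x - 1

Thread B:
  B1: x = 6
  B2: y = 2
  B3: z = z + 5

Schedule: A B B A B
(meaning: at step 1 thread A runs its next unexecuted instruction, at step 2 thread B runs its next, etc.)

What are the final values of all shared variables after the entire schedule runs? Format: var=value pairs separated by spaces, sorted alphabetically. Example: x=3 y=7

Answer: x=6 y=2 z=10

Derivation:
Step 1: thread A executes A1 (y = y + 1). Shared: x=0 y=3 z=5. PCs: A@1 B@0
Step 2: thread B executes B1 (x = 6). Shared: x=6 y=3 z=5. PCs: A@1 B@1
Step 3: thread B executes B2 (y = 2). Shared: x=6 y=2 z=5. PCs: A@1 B@2
Step 4: thread A executes A2 (z = x - 1). Shared: x=6 y=2 z=5. PCs: A@2 B@2
Step 5: thread B executes B3 (z = z + 5). Shared: x=6 y=2 z=10. PCs: A@2 B@3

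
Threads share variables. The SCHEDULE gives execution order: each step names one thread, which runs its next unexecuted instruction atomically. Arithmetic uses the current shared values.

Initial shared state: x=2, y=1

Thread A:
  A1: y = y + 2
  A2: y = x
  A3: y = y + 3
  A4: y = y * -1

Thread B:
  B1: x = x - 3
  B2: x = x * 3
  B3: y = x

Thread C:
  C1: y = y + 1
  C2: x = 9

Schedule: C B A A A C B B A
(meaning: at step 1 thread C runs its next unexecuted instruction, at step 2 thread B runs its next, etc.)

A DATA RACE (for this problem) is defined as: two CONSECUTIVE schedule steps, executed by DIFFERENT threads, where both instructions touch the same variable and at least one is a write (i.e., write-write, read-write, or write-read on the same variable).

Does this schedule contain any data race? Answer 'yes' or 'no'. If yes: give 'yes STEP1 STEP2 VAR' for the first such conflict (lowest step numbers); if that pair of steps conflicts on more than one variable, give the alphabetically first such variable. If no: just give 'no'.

Steps 1,2: C(r=y,w=y) vs B(r=x,w=x). No conflict.
Steps 2,3: B(r=x,w=x) vs A(r=y,w=y). No conflict.
Steps 3,4: same thread (A). No race.
Steps 4,5: same thread (A). No race.
Steps 5,6: A(r=y,w=y) vs C(r=-,w=x). No conflict.
Steps 6,7: C(x = 9) vs B(x = x * 3). RACE on x (W-W).
Steps 7,8: same thread (B). No race.
Steps 8,9: B(y = x) vs A(y = y * -1). RACE on y (W-W).
First conflict at steps 6,7.

Answer: yes 6 7 x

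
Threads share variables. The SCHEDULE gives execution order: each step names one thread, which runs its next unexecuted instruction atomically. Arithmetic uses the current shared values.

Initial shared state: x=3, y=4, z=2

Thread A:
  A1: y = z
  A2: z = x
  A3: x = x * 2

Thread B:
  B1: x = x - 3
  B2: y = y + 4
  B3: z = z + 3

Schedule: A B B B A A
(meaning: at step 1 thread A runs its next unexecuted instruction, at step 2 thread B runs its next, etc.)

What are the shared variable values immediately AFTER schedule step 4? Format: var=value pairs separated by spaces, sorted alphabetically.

Answer: x=0 y=6 z=5

Derivation:
Step 1: thread A executes A1 (y = z). Shared: x=3 y=2 z=2. PCs: A@1 B@0
Step 2: thread B executes B1 (x = x - 3). Shared: x=0 y=2 z=2. PCs: A@1 B@1
Step 3: thread B executes B2 (y = y + 4). Shared: x=0 y=6 z=2. PCs: A@1 B@2
Step 4: thread B executes B3 (z = z + 3). Shared: x=0 y=6 z=5. PCs: A@1 B@3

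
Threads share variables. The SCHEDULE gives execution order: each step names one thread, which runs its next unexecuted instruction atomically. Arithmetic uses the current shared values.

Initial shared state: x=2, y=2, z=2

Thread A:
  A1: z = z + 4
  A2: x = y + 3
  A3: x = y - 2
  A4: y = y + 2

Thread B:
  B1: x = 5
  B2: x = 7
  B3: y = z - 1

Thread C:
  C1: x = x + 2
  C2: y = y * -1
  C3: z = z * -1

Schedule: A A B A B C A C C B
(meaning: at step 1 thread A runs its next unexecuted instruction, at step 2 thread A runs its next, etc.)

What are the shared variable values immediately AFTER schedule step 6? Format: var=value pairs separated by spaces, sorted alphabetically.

Answer: x=9 y=2 z=6

Derivation:
Step 1: thread A executes A1 (z = z + 4). Shared: x=2 y=2 z=6. PCs: A@1 B@0 C@0
Step 2: thread A executes A2 (x = y + 3). Shared: x=5 y=2 z=6. PCs: A@2 B@0 C@0
Step 3: thread B executes B1 (x = 5). Shared: x=5 y=2 z=6. PCs: A@2 B@1 C@0
Step 4: thread A executes A3 (x = y - 2). Shared: x=0 y=2 z=6. PCs: A@3 B@1 C@0
Step 5: thread B executes B2 (x = 7). Shared: x=7 y=2 z=6. PCs: A@3 B@2 C@0
Step 6: thread C executes C1 (x = x + 2). Shared: x=9 y=2 z=6. PCs: A@3 B@2 C@1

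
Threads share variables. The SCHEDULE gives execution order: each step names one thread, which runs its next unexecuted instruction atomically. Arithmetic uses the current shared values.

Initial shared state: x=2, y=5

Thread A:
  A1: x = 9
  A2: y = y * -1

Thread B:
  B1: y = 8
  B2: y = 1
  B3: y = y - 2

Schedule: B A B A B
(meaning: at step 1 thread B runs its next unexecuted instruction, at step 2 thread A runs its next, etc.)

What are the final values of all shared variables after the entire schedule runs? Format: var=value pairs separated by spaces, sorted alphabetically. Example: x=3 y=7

Answer: x=9 y=-3

Derivation:
Step 1: thread B executes B1 (y = 8). Shared: x=2 y=8. PCs: A@0 B@1
Step 2: thread A executes A1 (x = 9). Shared: x=9 y=8. PCs: A@1 B@1
Step 3: thread B executes B2 (y = 1). Shared: x=9 y=1. PCs: A@1 B@2
Step 4: thread A executes A2 (y = y * -1). Shared: x=9 y=-1. PCs: A@2 B@2
Step 5: thread B executes B3 (y = y - 2). Shared: x=9 y=-3. PCs: A@2 B@3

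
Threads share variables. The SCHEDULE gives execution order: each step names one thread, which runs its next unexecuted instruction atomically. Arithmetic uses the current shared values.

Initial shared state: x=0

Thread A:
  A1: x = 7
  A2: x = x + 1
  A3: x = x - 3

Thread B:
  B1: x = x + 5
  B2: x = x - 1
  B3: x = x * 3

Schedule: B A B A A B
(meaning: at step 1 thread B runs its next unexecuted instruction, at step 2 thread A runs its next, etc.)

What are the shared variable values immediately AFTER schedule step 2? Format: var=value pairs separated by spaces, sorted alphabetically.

Answer: x=7

Derivation:
Step 1: thread B executes B1 (x = x + 5). Shared: x=5. PCs: A@0 B@1
Step 2: thread A executes A1 (x = 7). Shared: x=7. PCs: A@1 B@1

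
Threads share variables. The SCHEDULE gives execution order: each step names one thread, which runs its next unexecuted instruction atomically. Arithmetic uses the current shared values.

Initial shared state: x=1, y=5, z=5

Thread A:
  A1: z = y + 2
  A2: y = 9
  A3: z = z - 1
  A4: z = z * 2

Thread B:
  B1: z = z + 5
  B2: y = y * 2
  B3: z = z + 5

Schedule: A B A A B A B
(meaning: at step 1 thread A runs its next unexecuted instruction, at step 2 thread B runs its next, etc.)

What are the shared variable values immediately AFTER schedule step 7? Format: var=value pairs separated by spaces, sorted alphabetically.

Answer: x=1 y=18 z=27

Derivation:
Step 1: thread A executes A1 (z = y + 2). Shared: x=1 y=5 z=7. PCs: A@1 B@0
Step 2: thread B executes B1 (z = z + 5). Shared: x=1 y=5 z=12. PCs: A@1 B@1
Step 3: thread A executes A2 (y = 9). Shared: x=1 y=9 z=12. PCs: A@2 B@1
Step 4: thread A executes A3 (z = z - 1). Shared: x=1 y=9 z=11. PCs: A@3 B@1
Step 5: thread B executes B2 (y = y * 2). Shared: x=1 y=18 z=11. PCs: A@3 B@2
Step 6: thread A executes A4 (z = z * 2). Shared: x=1 y=18 z=22. PCs: A@4 B@2
Step 7: thread B executes B3 (z = z + 5). Shared: x=1 y=18 z=27. PCs: A@4 B@3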